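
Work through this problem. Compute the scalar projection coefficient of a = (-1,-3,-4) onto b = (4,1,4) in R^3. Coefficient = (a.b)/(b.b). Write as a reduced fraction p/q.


Projection coefficient = (a . b) / (b . b)
a . b = (-1)*4 + (-3)*1 + (-4)*4
= -4 + (-3) + (-16) = -23
b . b = 4^2 + 1^2 + 4^2
= 16 + 1 + 16 = 33
Coefficient = -23/33
In lowest terms: -23/33


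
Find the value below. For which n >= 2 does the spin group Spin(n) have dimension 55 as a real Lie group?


dim Spin(n) = dim so(n) = n(n-1)/2.
Solve n(n-1)/2 = 55, i.e. n^2 - n - 110 = 0.
Discriminant = 1 + 8*55 = 441
n = (1 + sqrt(441))/2 = (1 + 21)/2 = 11


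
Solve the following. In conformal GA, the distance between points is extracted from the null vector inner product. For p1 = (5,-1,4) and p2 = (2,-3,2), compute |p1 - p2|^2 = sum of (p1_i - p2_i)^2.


p1 - p2 = (3, 2, 2)
|p1 - p2|^2 = 3^2 + 2^2 + 2^2
= 9 + 4 + 4
= 17


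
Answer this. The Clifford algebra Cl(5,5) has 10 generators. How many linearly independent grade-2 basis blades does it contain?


Number of grade-k basis blades in Cl(p,q) with n = p + q is C(n, k).
n = 5 + 5 = 10
C(10, 2) = 10! / (2! * 8!)
= 3628800 / (2 * 40320)
= 45


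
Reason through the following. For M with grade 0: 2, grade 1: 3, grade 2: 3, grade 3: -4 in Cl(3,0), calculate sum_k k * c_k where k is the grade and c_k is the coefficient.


Grade-weighted sum = sum of grade_k * coefficient_k
0*2 = 0
1*3 = 3
2*3 = 6
3*(-4) = -12
Total = 0 + 3 + 6 + (-12) = -3


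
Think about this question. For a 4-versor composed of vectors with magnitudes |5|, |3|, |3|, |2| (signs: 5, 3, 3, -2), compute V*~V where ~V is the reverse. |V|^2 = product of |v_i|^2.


Each vector v_i has |v_i|^2 = s_i^2
Squared scales: 5^2 = 25, 3^2 = 9, 3^2 = 9, (-2)^2 = 4
|V|^2 = 25 * 9 * 9 * 4
= 8100


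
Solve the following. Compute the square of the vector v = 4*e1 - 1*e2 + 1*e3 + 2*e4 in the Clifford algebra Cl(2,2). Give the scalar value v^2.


v^2 = sum of c_i^2 * e_i^2
Positive signature terms (e_i^2 = +1): 4^2 + (-1)^2 = 17
Negative signature terms (e_j^2 = -1): 1^2 + 2^2 = 5
v^2 = 17 - 5 = 12


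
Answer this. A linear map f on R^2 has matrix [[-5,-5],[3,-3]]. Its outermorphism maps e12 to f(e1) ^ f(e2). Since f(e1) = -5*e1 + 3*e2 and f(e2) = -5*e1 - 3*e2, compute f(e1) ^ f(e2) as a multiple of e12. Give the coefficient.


The outermorphism of a linear map f sends e1^e2 to f(e1)^f(e2).
f(e1) = -5*e1 + 3*e2
f(e2) = -5*e1 - 3*e2
f(e1) ^ f(e2) = (-5*e1 + 3*e2) ^ (-5*e1 - 3*e2)
= (-5)*(-3)*e12 + 3*(-5)*e21
= (15 - (-15))*e12
= 30*e12
Coefficient = 30


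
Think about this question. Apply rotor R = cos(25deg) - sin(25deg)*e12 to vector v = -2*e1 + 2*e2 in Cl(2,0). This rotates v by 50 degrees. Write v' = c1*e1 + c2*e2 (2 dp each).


Rotor R = cos(25deg) - sin(25deg)*e12
Rotation angle theta = 2 * 25 = 50 degrees
v' = R*v*~R rotates v by theta.
cos(50deg) = 0.6428, sin(50deg) = 0.7660
v'_1 = -2*cos(50deg) - 2*sin(50deg)
= -2*0.6428 - 2*0.7660
= -2.82
v'_2 = -2*sin(50deg) + 2*cos(50deg)
= -2*0.7660 + 2*0.6428
= -0.25
v' = -2.82*e1 - 0.25*e2


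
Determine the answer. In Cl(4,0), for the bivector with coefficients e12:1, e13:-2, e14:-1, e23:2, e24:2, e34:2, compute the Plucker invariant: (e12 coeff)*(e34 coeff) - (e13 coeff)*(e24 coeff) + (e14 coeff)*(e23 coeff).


Plucker relation: af - be + cd
a*f = 1*2 = 2
b*e = (-2)*2 = -4
c*d = (-1)*2 = -2
af - be + cd = 2 - (-4) + (-2)
= 4


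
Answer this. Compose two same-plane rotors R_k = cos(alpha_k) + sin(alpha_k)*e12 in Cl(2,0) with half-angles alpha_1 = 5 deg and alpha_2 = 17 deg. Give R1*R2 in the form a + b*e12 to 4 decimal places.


Same-plane rotors commute and their half-angles add:
R1*R2 = cos(a1 + a2) + sin(a1 + a2)*e12.
a1 + a2 = 5 + 17 = 22 deg
cos(22 deg) = 0.9272
sin(22 deg) = 0.3746
R1*R2 = 0.9272 + 0.3746*e12


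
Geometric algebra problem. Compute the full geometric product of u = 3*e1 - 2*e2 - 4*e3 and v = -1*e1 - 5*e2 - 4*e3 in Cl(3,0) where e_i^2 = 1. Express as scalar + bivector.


In Cl(3,0): e_i^2 = 1, e_ie_j = -e_je_i for i != j.
Scalar part = u . v = 3*(-1) + (-2)*(-5) + (-4)*(-4)
= -3 + 10 + 16 = 23
e12 coeff = 3*(-5) - (-2)*(-1) = -15 - 2 = -17
e13 coeff = 3*(-4) - (-4)*(-1) = -12 - 4 = -16
e23 coeff = (-2)*(-4) - (-4)*(-5) = 8 - 20 = -12
uv = 23 - 17*e12 - 16*e13 - 12*e23


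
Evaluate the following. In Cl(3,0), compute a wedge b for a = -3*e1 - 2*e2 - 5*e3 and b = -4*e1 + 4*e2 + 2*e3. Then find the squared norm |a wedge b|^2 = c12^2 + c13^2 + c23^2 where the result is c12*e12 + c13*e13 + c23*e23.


a wedge b = (a1*b2 - a2*b1)*e12 + (a1*b3 - a3*b1)*e13 + (a2*b3 - a3*b2)*e23
e12 coeff: (-3)*4 - (-2)*(-4) = -12 - 8 = -20
e13 coeff: (-3)*2 - (-5)*(-4) = -6 - 20 = -26
e23 coeff: (-2)*2 - (-5)*4 = -4 - (-20) = 16
|a wedge b|^2 = (-20)^2 + (-26)^2 + 16^2
= 400 + 676 + 256
= 1332


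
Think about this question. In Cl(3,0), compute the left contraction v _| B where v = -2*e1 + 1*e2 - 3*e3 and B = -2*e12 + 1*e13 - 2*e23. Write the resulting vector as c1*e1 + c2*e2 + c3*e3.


Left contraction v _| B = <vB>_1 (grade-1 part of the geometric product vB).
Using e1_|e12 = e2, e2_|e12 = -e1, e1_|e13 = e3, e3_|e13 = -e1, e2_|e23 = e3, e3_|e23 = -e2:
e1 coeff: -v2*b12 - v3*b13 = -(1)*(-2) - (-3)*(1) = 5
e2 coeff: v1*b12 - v3*b23 = (-2)*(-2) - (-3)*(-2) = -2
e3 coeff: v1*b13 + v2*b23 = (-2)*(1) + (1)*(-2) = -4
v _| B = 5*e1 - 2*e2 - 4*e3


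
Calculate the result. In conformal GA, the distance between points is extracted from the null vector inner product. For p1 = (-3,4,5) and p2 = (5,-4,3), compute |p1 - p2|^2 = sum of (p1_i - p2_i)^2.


p1 - p2 = (-8, 8, 2)
|p1 - p2|^2 = (-8)^2 + 8^2 + 2^2
= 64 + 64 + 4
= 132


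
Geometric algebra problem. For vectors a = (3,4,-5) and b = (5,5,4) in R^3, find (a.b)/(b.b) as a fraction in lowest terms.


Projection coefficient = (a . b) / (b . b)
a . b = 3*5 + 4*5 + (-5)*4
= 15 + 20 + (-20) = 15
b . b = 5^2 + 5^2 + 4^2
= 25 + 25 + 16 = 66
Coefficient = 15/66
In lowest terms: 5/22


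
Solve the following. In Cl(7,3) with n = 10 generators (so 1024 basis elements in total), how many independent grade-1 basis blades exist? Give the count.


Number of grade-k basis blades in Cl(p,q) with n = p + q is C(n, k).
n = 7 + 3 = 10
C(10, 1) = 10! / (1! * 9!)
= 3628800 / (1 * 362880)
= 10


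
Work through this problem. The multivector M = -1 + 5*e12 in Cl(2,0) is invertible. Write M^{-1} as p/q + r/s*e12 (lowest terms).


M = -1 + 5*e12, where e12^2 = -1.
Since M commutes with its reverse ~M = a - b*e12, M * ~M = a^2 - b^2*e12^2 = a^2 + b^2.
So M^{-1} = ~M / (a^2 + b^2) = (a - b*e12)/(a^2 + b^2).
a^2 + b^2 = 1 + 25 = 26
Scalar part = -1/26 = -1/26
Bivector coeff = -5/26 = -5/26
M^{-1} = -1/26 - 5/26*e12


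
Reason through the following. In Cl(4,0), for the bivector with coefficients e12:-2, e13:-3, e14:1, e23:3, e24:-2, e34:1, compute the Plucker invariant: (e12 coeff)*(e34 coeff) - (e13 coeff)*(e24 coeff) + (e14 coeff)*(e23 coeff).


Plucker relation: af - be + cd
a*f = (-2)*1 = -2
b*e = (-3)*(-2) = 6
c*d = 1*3 = 3
af - be + cd = -2 - 6 + 3
= -5


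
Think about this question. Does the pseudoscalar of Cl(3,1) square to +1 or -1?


The pseudoscalar I = e1...e_n (product of all n generators) of Cl(p,q) satisfies I^2 = (-1)^(q + n(n-1)/2).
p = 3, q = 1, n = p + q = 4
n(n-1)/2 = 4 * 3 / 2 = 6
Exponent = q + n(n-1)/2 = 1 + 6 = 7
I^2 = (-1)^7 = -1


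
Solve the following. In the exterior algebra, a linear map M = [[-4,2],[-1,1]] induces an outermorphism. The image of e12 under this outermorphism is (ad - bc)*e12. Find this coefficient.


The outermorphism of a linear map f sends e1^e2 to f(e1)^f(e2).
f(e1) = -4*e1 - 1*e2
f(e2) = 2*e1 + 1*e2
f(e1) ^ f(e2) = (-4*e1 - 1*e2) ^ (2*e1 + 1*e2)
= (-4)*1*e12 + (-1)*2*e21
= (-4 - (-2))*e12
= -2*e12
Coefficient = -2


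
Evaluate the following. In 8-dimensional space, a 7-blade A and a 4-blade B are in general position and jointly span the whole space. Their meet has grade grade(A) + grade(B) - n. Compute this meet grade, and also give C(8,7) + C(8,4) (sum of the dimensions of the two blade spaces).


Meet grade = grade(A) + grade(B) - n
= 7 + 4 - 8 = 3
C(8,7) = 8
C(8,4) = 70
dim_A + dim_B = 8 + 70 = 78


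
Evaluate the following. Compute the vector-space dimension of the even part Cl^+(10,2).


Even subalgebra dimension = 2^(n-1)
n = 10 + 2 = 12
2^(12 - 1) = 2^11 = 2048
Verification: sum of C(12,k) for even k = 1 + 66 + 495 + 924 + 495 + 66 + 1 = 2048
Result = 2048


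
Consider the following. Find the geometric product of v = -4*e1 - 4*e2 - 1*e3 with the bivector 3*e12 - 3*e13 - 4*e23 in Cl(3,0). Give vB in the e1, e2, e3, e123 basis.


vB has grade-1 (vector) and grade-3 (trivector) parts: vB = (v _| B) + (v ^ B).
Vector part <vB>_1:
  e1: -v2*b12 - v3*b13 = -(-4)*(3) - (-1)*(-3) = 9
  e2: v1*b12 - v3*b23 = (-4)*(3) - (-1)*(-4) = -16
  e3: v1*b13 + v2*b23 = (-4)*(-3) + (-4)*(-4) = 28
Trivector part <vB>_3:
  e123: v1*b23 - v2*b13 + v3*b12 = (-4)*(-4) - (-4)*(-3) + (-1)*(3) = 1
vB = 9*e1 - 16*e2 + 28*e3 + 1*e123


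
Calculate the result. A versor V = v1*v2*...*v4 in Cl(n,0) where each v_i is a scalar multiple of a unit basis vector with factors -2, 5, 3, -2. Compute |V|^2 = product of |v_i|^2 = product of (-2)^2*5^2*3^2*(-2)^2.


Each vector v_i has |v_i|^2 = s_i^2
Squared scales: (-2)^2 = 4, 5^2 = 25, 3^2 = 9, (-2)^2 = 4
|V|^2 = 4 * 25 * 9 * 4
= 3600


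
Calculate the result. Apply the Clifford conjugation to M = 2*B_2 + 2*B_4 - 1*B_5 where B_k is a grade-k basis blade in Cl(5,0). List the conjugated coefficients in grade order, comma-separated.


Clifford conjugate sign for grade k: (-1)^(k(k+1)/2)
Grade 2: (-1)^(2*3/2) = (-1)^3 = -1, coeff 2 -> -2
Grade 4: (-1)^(4*5/2) = (-1)^10 = 1, coeff 2 -> 2
Grade 5: (-1)^(5*6/2) = (-1)^15 = -1, coeff -1 -> 1
Conjugated coefficients: -2, 2, 1


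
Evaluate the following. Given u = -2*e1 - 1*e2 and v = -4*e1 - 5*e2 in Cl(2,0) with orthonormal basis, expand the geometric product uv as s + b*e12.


Expand: (-2*e1 - 1*e2)(-4*e1 - 5*e2)
= (-2)*(-4)*e1e1 + (-2)*(-5)*e1e2 + (-1)*(-4)*e2e1 + (-1)*(-5)*e2e2
Using e1^2 = e2^2 = 1, e2e1 = -e1e2:
Scalar part s = (-2)*(-4) + (-1)*(-5) = 8 + 5 = 13
Bivector part b = (-2)*(-5) - (-1)*(-4) = 10 - 4 = 6
uv = 13 + 6*e12


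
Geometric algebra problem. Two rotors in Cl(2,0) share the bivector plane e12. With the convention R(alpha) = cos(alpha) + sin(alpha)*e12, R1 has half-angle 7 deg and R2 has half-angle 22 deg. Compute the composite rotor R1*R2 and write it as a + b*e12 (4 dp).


Same-plane rotors commute and their half-angles add:
R1*R2 = cos(a1 + a2) + sin(a1 + a2)*e12.
a1 + a2 = 7 + 22 = 29 deg
cos(29 deg) = 0.8746
sin(29 deg) = 0.4848
R1*R2 = 0.8746 + 0.4848*e12


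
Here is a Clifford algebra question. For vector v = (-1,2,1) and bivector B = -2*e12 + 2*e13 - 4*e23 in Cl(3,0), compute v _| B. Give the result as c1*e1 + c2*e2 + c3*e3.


Left contraction v _| B = <vB>_1 (grade-1 part of the geometric product vB).
Using e1_|e12 = e2, e2_|e12 = -e1, e1_|e13 = e3, e3_|e13 = -e1, e2_|e23 = e3, e3_|e23 = -e2:
e1 coeff: -v2*b12 - v3*b13 = -(2)*(-2) - (1)*(2) = 2
e2 coeff: v1*b12 - v3*b23 = (-1)*(-2) - (1)*(-4) = 6
e3 coeff: v1*b13 + v2*b23 = (-1)*(2) + (2)*(-4) = -10
v _| B = 2*e1 + 6*e2 - 10*e3


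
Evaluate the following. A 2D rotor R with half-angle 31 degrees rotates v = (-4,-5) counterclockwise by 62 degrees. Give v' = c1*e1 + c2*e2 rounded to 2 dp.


Rotor R = cos(31deg) - sin(31deg)*e12
Rotation angle theta = 2 * 31 = 62 degrees
v' = R*v*~R rotates v by theta.
cos(62deg) = 0.4695, sin(62deg) = 0.8829
v'_1 = -4*cos(62deg) - (-5)*sin(62deg)
= -4*0.4695 - (-5)*0.8829
= 2.54
v'_2 = -4*sin(62deg) + (-5)*cos(62deg)
= -4*0.8829 + (-5)*0.4695
= -5.88
v' = 2.54*e1 - 5.88*e2


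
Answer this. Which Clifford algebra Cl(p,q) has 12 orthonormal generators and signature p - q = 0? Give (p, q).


We need p + q = 12 and p - q = 0.
Adding: 2p = 12 + 0 = 12, so p = 6.
Then q = 12 - 6 = 6.
(p, q) = (6, 6)


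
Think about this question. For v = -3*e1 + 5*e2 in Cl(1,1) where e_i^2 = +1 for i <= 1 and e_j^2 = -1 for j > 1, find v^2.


v^2 = sum of c_i^2 * e_i^2
Positive signature terms (e_i^2 = +1): (-3)^2 = 9
Negative signature terms (e_j^2 = -1): 5^2 = 25
v^2 = 9 - 25 = -16


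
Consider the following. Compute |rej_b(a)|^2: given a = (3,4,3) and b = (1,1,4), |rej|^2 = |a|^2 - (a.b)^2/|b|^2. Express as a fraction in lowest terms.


|a|^2 = 3^2 + 4^2 + 3^2 = 34
|b|^2 = 1^2 + 1^2 + 4^2 = 18
a . b = 3*1 + 4*1 + 3*4 = 19
(a.b)^2 = 19^2 = 361
|rej|^2 = 34 - 361/18
= (612 - 361)/18
= 251/18
In lowest terms: 251/18


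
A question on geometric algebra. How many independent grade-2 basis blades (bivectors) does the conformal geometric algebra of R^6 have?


The conformal model of R^6 uses Cl(7,1) with m = 6 + 2 = 8 generators.
Number of grade-2 blades = C(m, 2) = C(8, 2)
= 8*7/2 = 28


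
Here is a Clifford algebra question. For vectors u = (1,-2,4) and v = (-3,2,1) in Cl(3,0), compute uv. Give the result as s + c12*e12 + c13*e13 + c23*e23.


In Cl(3,0): e_i^2 = 1, e_ie_j = -e_je_i for i != j.
Scalar part = u . v = 1*(-3) + (-2)*2 + 4*1
= -3 + (-4) + 4 = -3
e12 coeff = 1*2 - (-2)*(-3) = 2 - 6 = -4
e13 coeff = 1*1 - 4*(-3) = 1 - (-12) = 13
e23 coeff = (-2)*1 - 4*2 = -2 - 8 = -10
uv = -3 - 4*e12 + 13*e13 - 10*e23


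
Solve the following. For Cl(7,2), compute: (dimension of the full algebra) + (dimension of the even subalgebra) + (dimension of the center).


n = 7 + 2 = 9
Total dim = 2^9 = 512
Even subalgebra dim = 2^8 = 256
n is odd, so center dim = 2
Sum = 512 + 256 + 2 = 770


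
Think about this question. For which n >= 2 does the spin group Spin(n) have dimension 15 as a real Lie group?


dim Spin(n) = dim so(n) = n(n-1)/2.
Solve n(n-1)/2 = 15, i.e. n^2 - n - 30 = 0.
Discriminant = 1 + 8*15 = 121
n = (1 + sqrt(121))/2 = (1 + 11)/2 = 6


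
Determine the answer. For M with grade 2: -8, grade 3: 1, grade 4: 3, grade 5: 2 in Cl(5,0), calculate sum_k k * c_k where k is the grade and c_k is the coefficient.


Grade-weighted sum = sum of grade_k * coefficient_k
2*(-8) = -16
3*1 = 3
4*3 = 12
5*2 = 10
Total = -16 + 3 + 12 + 10 = 9


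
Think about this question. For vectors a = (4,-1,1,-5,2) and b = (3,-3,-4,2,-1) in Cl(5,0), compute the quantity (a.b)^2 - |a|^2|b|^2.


a . b = 4*3 + (-1)*(-3) + 1*(-4) + (-5)*2 + 2*(-1)
= 12 + 3 + (-4) + (-10) + (-2) = -1
|a|^2 = 4^2 + (-1)^2 + 1^2 + (-5)^2 + 2^2 = 47
|b|^2 = 3^2 + (-3)^2 + (-4)^2 + 2^2 + (-1)^2 = 39
(a.b)^2 = (-1)^2 = 1
|a|^2 * |b|^2 = 47 * 39 = 1833
Result = 1 - 1833 = -1832


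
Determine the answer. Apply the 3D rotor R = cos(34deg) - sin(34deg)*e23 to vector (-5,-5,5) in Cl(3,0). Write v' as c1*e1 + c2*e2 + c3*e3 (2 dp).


Rotor R = cos(34deg) - sin(34deg)*e23
Rotation angle theta = 2 * 34 = 68 degrees in the e23 plane (e2 -> e3).
The component perpendicular to the plane (e1) is invariant: v'_1 = v1 = -5.00
cos(68deg) = 0.3746, sin(68deg) = 0.9272
v'_2 = v2*cos(theta) - v3*sin(theta) = -5*0.3746 - 5*0.9272 = -6.51
v'_3 = v2*sin(theta) + v3*cos(theta) = -5*0.9272 + 5*0.3746 = -2.76
v' = -5.00*e1 - 6.51*e2 - 2.76*e3


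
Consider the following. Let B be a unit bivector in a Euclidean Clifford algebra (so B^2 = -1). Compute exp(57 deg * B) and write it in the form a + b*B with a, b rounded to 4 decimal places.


For a unit bivector B with B^2 = -1, the exponential series gives
e^(theta*B) = cos(theta) + sin(theta)*B (the GA analogue of Euler's formula).
theta = 57 degrees = 0.994838 rad
cos(57 deg) = 0.5446
sin(57 deg) = 0.8387
exp(theta*B) = 0.5446 + 0.8387*B


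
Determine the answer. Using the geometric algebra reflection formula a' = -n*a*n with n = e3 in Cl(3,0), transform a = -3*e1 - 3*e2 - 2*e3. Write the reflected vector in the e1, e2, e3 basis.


Reflection formula: a' = -n*a*n, with n = e3 (unit vector, n^2 = 1).
For reflection through hyperplane perp to e3:
The component along e3 flips sign, others stay.
a = (-3, -3, -2)
a' = (-3, -3, 2)
a' = -3*e1 - 3*e2 + 2*e3


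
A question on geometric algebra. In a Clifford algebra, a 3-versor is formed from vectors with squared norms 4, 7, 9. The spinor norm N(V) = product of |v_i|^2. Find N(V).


Spinor norm N(V) = |v1|^2 * |v2|^2 * ... * |v3|^2
= 4 * 7 * 9
Running product: 4, 28, 252
N(V) = 252


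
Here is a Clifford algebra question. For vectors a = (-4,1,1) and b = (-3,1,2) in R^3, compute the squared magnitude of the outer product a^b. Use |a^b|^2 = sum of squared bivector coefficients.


a wedge b = (a1*b2 - a2*b1)*e12 + (a1*b3 - a3*b1)*e13 + (a2*b3 - a3*b2)*e23
e12 coeff: (-4)*1 - 1*(-3) = -4 - (-3) = -1
e13 coeff: (-4)*2 - 1*(-3) = -8 - (-3) = -5
e23 coeff: 1*2 - 1*1 = 2 - 1 = 1
|a wedge b|^2 = (-1)^2 + (-5)^2 + 1^2
= 1 + 25 + 1
= 27


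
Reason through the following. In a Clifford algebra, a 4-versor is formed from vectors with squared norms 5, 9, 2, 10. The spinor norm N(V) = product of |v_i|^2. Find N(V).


Spinor norm N(V) = |v1|^2 * |v2|^2 * ... * |v4|^2
= 5 * 9 * 2 * 10
Running product: 5, 45, 90, 900
N(V) = 900


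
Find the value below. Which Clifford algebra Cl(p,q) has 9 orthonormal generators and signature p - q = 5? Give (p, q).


We need p + q = 9 and p - q = 5.
Adding: 2p = 9 + 5 = 14, so p = 7.
Then q = 9 - 7 = 2.
(p, q) = (7, 2)


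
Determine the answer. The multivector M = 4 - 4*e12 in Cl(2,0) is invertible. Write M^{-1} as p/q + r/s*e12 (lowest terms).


M = 4 - 4*e12, where e12^2 = -1.
Since M commutes with its reverse ~M = a - b*e12, M * ~M = a^2 - b^2*e12^2 = a^2 + b^2.
So M^{-1} = ~M / (a^2 + b^2) = (a - b*e12)/(a^2 + b^2).
a^2 + b^2 = 16 + 16 = 32
Scalar part = 4/32 = 1/8
Bivector coeff = 4/32 = 1/8
M^{-1} = 1/8 + 1/8*e12


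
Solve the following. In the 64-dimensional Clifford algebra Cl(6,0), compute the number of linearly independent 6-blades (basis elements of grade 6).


Number of grade-k basis blades in Cl(p,q) with n = p + q is C(n, k).
n = 6 + 0 = 6
C(6, 6) = 6! / (6! * 0!)
= 720 / (720 * 1)
= 1


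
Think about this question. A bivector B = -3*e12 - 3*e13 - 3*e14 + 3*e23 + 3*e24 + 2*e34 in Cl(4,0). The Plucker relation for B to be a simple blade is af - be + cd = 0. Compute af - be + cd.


Plucker relation: af - be + cd
a*f = (-3)*2 = -6
b*e = (-3)*3 = -9
c*d = (-3)*3 = -9
af - be + cd = -6 - (-9) + (-9)
= -6


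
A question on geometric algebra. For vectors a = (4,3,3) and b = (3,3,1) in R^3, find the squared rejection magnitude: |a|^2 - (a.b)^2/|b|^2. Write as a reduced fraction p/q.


|a|^2 = 4^2 + 3^2 + 3^2 = 34
|b|^2 = 3^2 + 3^2 + 1^2 = 19
a . b = 4*3 + 3*3 + 3*1 = 24
(a.b)^2 = 24^2 = 576
|rej|^2 = 34 - 576/19
= (646 - 576)/19
= 70/19
In lowest terms: 70/19


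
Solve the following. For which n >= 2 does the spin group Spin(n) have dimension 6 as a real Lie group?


dim Spin(n) = dim so(n) = n(n-1)/2.
Solve n(n-1)/2 = 6, i.e. n^2 - n - 12 = 0.
Discriminant = 1 + 8*6 = 49
n = (1 + sqrt(49))/2 = (1 + 7)/2 = 4


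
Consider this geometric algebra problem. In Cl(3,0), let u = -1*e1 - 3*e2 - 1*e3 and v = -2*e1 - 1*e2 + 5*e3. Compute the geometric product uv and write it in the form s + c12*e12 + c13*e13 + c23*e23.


In Cl(3,0): e_i^2 = 1, e_ie_j = -e_je_i for i != j.
Scalar part = u . v = (-1)*(-2) + (-3)*(-1) + (-1)*5
= 2 + 3 + (-5) = 0
e12 coeff = (-1)*(-1) - (-3)*(-2) = 1 - 6 = -5
e13 coeff = (-1)*5 - (-1)*(-2) = -5 - 2 = -7
e23 coeff = (-3)*5 - (-1)*(-1) = -15 - 1 = -16
uv = 0 - 5*e12 - 7*e13 - 16*e23


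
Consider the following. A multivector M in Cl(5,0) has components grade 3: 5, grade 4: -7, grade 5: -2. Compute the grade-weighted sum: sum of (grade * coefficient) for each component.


Grade-weighted sum = sum of grade_k * coefficient_k
3*5 = 15
4*(-7) = -28
5*(-2) = -10
Total = 15 + (-28) + (-10) = -23


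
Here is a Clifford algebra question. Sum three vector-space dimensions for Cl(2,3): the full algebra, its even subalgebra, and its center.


n = 2 + 3 = 5
Total dim = 2^5 = 32
Even subalgebra dim = 2^4 = 16
n is odd, so center dim = 2
Sum = 32 + 16 + 2 = 50


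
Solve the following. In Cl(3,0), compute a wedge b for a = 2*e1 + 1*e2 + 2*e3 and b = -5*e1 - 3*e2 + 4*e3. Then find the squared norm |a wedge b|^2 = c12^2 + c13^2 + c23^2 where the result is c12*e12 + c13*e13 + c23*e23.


a wedge b = (a1*b2 - a2*b1)*e12 + (a1*b3 - a3*b1)*e13 + (a2*b3 - a3*b2)*e23
e12 coeff: 2*(-3) - 1*(-5) = -6 - (-5) = -1
e13 coeff: 2*4 - 2*(-5) = 8 - (-10) = 18
e23 coeff: 1*4 - 2*(-3) = 4 - (-6) = 10
|a wedge b|^2 = (-1)^2 + 18^2 + 10^2
= 1 + 324 + 100
= 425


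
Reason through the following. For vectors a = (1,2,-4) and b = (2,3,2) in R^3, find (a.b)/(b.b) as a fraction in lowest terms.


Projection coefficient = (a . b) / (b . b)
a . b = 1*2 + 2*3 + (-4)*2
= 2 + 6 + (-8) = 0
b . b = 2^2 + 3^2 + 2^2
= 4 + 9 + 4 = 17
Coefficient = 0/17
In lowest terms: 0/1


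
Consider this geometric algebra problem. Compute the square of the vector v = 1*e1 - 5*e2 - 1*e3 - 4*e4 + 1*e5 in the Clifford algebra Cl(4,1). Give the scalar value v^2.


v^2 = sum of c_i^2 * e_i^2
Positive signature terms (e_i^2 = +1): 1^2 + (-5)^2 + (-1)^2 + (-4)^2 = 43
Negative signature terms (e_j^2 = -1): 1^2 = 1
v^2 = 43 - 1 = 42


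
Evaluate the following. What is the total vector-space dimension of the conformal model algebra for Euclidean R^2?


The conformal model of R^2 uses Cl(3,1): the 2 Euclidean generators plus two extra orthogonal generators e+ (e+^2 = +1) and e- (e-^2 = -1), from which the null vectors e0, einf are built.
Number of generators m = 2 + 2 = 4.
dim Cl(p,q) = 2^m = 2^4 = 16


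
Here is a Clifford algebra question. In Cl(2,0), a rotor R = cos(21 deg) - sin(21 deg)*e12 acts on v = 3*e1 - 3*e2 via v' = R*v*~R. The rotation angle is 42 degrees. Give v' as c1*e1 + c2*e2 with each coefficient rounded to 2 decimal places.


Rotor R = cos(21deg) - sin(21deg)*e12
Rotation angle theta = 2 * 21 = 42 degrees
v' = R*v*~R rotates v by theta.
cos(42deg) = 0.7431, sin(42deg) = 0.6691
v'_1 = 3*cos(42deg) - (-3)*sin(42deg)
= 3*0.7431 - (-3)*0.6691
= 4.24
v'_2 = 3*sin(42deg) + (-3)*cos(42deg)
= 3*0.6691 + (-3)*0.7431
= -0.22
v' = 4.24*e1 - 0.22*e2


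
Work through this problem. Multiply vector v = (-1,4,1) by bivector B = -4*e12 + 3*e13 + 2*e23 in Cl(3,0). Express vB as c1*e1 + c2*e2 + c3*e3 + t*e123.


vB has grade-1 (vector) and grade-3 (trivector) parts: vB = (v _| B) + (v ^ B).
Vector part <vB>_1:
  e1: -v2*b12 - v3*b13 = -(4)*(-4) - (1)*(3) = 13
  e2: v1*b12 - v3*b23 = (-1)*(-4) - (1)*(2) = 2
  e3: v1*b13 + v2*b23 = (-1)*(3) + (4)*(2) = 5
Trivector part <vB>_3:
  e123: v1*b23 - v2*b13 + v3*b12 = (-1)*(2) - (4)*(3) + (1)*(-4) = -18
vB = 13*e1 + 2*e2 + 5*e3 - 18*e123


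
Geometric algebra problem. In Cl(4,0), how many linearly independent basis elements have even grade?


Even subalgebra dimension = 2^(n-1)
n = 4 + 0 = 4
2^(4 - 1) = 2^3 = 8
Verification: sum of C(4,k) for even k = 1 + 6 + 1 = 8
Result = 8


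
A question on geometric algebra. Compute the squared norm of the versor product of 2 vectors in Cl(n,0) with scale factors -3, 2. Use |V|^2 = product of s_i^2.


Each vector v_i has |v_i|^2 = s_i^2
Squared scales: (-3)^2 = 9, 2^2 = 4
|V|^2 = 9 * 4
= 36


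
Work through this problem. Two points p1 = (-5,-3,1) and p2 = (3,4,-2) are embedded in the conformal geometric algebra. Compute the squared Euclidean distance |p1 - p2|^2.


p1 - p2 = (-8, -7, 3)
|p1 - p2|^2 = (-8)^2 + (-7)^2 + 3^2
= 64 + 49 + 9
= 122


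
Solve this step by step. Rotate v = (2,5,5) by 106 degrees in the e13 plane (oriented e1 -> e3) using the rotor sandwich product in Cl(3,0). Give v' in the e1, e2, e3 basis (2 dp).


Rotor R = cos(53deg) - sin(53deg)*e13
Rotation angle theta = 2 * 53 = 106 degrees in the e13 plane (e1 -> e3).
The component perpendicular to the plane (e2) is invariant: v'_2 = v2 = 5.00
cos(106deg) = -0.2756, sin(106deg) = 0.9613
v'_1 = v1*cos(theta) - v3*sin(theta) = 2*(-0.2756) - 5*0.9613 = -5.36
v'_3 = v1*sin(theta) + v3*cos(theta) = 2*0.9613 + 5*(-0.2756) = 0.54
v' = -5.36*e1 + 5.00*e2 + 0.54*e3


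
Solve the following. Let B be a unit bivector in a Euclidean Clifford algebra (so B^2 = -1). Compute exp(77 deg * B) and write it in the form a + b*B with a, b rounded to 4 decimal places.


For a unit bivector B with B^2 = -1, the exponential series gives
e^(theta*B) = cos(theta) + sin(theta)*B (the GA analogue of Euler's formula).
theta = 77 degrees = 1.343904 rad
cos(77 deg) = 0.2250
sin(77 deg) = 0.9744
exp(theta*B) = 0.2250 + 0.9744*B


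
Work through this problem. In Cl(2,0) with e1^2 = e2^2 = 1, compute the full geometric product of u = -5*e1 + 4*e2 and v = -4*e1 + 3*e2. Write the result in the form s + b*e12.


Expand: (-5*e1 + 4*e2)(-4*e1 + 3*e2)
= (-5)*(-4)*e1e1 + (-5)*3*e1e2 + 4*(-4)*e2e1 + 4*3*e2e2
Using e1^2 = e2^2 = 1, e2e1 = -e1e2:
Scalar part s = (-5)*(-4) + 4*3 = 20 + 12 = 32
Bivector part b = (-5)*3 - 4*(-4) = -15 - (-16) = 1
uv = 32 + 1*e12


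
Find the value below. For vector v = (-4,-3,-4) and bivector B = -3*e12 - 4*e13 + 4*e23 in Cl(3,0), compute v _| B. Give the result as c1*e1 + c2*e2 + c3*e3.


Left contraction v _| B = <vB>_1 (grade-1 part of the geometric product vB).
Using e1_|e12 = e2, e2_|e12 = -e1, e1_|e13 = e3, e3_|e13 = -e1, e2_|e23 = e3, e3_|e23 = -e2:
e1 coeff: -v2*b12 - v3*b13 = -(-3)*(-3) - (-4)*(-4) = -25
e2 coeff: v1*b12 - v3*b23 = (-4)*(-3) - (-4)*(4) = 28
e3 coeff: v1*b13 + v2*b23 = (-4)*(-4) + (-3)*(4) = 4
v _| B = -25*e1 + 28*e2 + 4*e3


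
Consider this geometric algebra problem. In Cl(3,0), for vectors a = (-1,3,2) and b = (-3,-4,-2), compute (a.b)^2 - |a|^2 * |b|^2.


a . b = (-1)*(-3) + 3*(-4) + 2*(-2)
= 3 + (-12) + (-4) = -13
|a|^2 = (-1)^2 + 3^2 + 2^2 = 14
|b|^2 = (-3)^2 + (-4)^2 + (-2)^2 = 29
(a.b)^2 = (-13)^2 = 169
|a|^2 * |b|^2 = 14 * 29 = 406
Result = 169 - 406 = -237


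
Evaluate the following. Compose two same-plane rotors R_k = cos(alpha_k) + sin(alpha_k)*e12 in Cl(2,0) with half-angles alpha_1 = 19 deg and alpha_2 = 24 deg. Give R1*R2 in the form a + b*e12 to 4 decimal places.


Same-plane rotors commute and their half-angles add:
R1*R2 = cos(a1 + a2) + sin(a1 + a2)*e12.
a1 + a2 = 19 + 24 = 43 deg
cos(43 deg) = 0.7314
sin(43 deg) = 0.6820
R1*R2 = 0.7314 + 0.6820*e12


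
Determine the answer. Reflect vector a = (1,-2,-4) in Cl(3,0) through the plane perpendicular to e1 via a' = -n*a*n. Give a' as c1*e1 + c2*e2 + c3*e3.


Reflection formula: a' = -n*a*n, with n = e1 (unit vector, n^2 = 1).
For reflection through hyperplane perp to e1:
The component along e1 flips sign, others stay.
a = (1, -2, -4)
a' = (-1, -2, -4)
a' = -1*e1 - 2*e2 - 4*e3


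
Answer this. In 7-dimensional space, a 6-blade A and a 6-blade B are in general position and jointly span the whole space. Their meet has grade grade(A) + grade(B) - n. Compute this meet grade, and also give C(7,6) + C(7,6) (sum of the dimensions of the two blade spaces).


Meet grade = grade(A) + grade(B) - n
= 6 + 6 - 7 = 5
C(7,6) = 7
C(7,6) = 7
dim_A + dim_B = 7 + 7 = 14


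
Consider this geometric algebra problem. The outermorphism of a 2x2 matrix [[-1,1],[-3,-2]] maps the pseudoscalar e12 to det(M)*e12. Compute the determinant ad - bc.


The outermorphism of a linear map f sends e1^e2 to f(e1)^f(e2).
f(e1) = -1*e1 - 3*e2
f(e2) = 1*e1 - 2*e2
f(e1) ^ f(e2) = (-1*e1 - 3*e2) ^ (1*e1 - 2*e2)
= (-1)*(-2)*e12 + (-3)*1*e21
= (2 - (-3))*e12
= 5*e12
Coefficient = 5


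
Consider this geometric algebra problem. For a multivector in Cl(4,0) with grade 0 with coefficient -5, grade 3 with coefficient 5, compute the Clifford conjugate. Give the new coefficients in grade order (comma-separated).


Clifford conjugate sign for grade k: (-1)^(k(k+1)/2)
Grade 0: (-1)^(0*1/2) = (-1)^0 = 1, coeff -5 -> -5
Grade 3: (-1)^(3*4/2) = (-1)^6 = 1, coeff 5 -> 5
Conjugated coefficients: -5, 5


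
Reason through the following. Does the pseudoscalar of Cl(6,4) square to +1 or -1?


The pseudoscalar I = e1...e_n (product of all n generators) of Cl(p,q) satisfies I^2 = (-1)^(q + n(n-1)/2).
p = 6, q = 4, n = p + q = 10
n(n-1)/2 = 10 * 9 / 2 = 45
Exponent = q + n(n-1)/2 = 4 + 45 = 49
I^2 = (-1)^49 = -1


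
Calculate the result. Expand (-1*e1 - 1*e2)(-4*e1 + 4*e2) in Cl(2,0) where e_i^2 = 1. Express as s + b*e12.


Expand: (-1*e1 - 1*e2)(-4*e1 + 4*e2)
= (-1)*(-4)*e1e1 + (-1)*4*e1e2 + (-1)*(-4)*e2e1 + (-1)*4*e2e2
Using e1^2 = e2^2 = 1, e2e1 = -e1e2:
Scalar part s = (-1)*(-4) + (-1)*4 = 4 + (-4) = 0
Bivector part b = (-1)*4 - (-1)*(-4) = -4 - 4 = -8
uv = 0 - 8*e12


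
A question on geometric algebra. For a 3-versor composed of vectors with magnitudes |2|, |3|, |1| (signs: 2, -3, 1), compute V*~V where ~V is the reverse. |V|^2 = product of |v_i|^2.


Each vector v_i has |v_i|^2 = s_i^2
Squared scales: 2^2 = 4, (-3)^2 = 9, 1^2 = 1
|V|^2 = 4 * 9 * 1
= 36


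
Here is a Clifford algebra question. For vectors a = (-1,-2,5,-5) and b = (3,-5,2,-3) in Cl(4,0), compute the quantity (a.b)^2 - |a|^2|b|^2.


a . b = (-1)*3 + (-2)*(-5) + 5*2 + (-5)*(-3)
= -3 + 10 + 10 + 15 = 32
|a|^2 = (-1)^2 + (-2)^2 + 5^2 + (-5)^2 = 55
|b|^2 = 3^2 + (-5)^2 + 2^2 + (-3)^2 = 47
(a.b)^2 = 32^2 = 1024
|a|^2 * |b|^2 = 55 * 47 = 2585
Result = 1024 - 2585 = -1561


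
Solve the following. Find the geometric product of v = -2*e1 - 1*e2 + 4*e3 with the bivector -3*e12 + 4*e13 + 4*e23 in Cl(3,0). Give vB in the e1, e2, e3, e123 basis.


vB has grade-1 (vector) and grade-3 (trivector) parts: vB = (v _| B) + (v ^ B).
Vector part <vB>_1:
  e1: -v2*b12 - v3*b13 = -(-1)*(-3) - (4)*(4) = -19
  e2: v1*b12 - v3*b23 = (-2)*(-3) - (4)*(4) = -10
  e3: v1*b13 + v2*b23 = (-2)*(4) + (-1)*(4) = -12
Trivector part <vB>_3:
  e123: v1*b23 - v2*b13 + v3*b12 = (-2)*(4) - (-1)*(4) + (4)*(-3) = -16
vB = -19*e1 - 10*e2 - 12*e3 - 16*e123


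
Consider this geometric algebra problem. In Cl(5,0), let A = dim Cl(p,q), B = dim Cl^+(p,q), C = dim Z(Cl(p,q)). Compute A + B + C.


n = 5 + 0 = 5
Total dim = 2^5 = 32
Even subalgebra dim = 2^4 = 16
n is odd, so center dim = 2
Sum = 32 + 16 + 2 = 50


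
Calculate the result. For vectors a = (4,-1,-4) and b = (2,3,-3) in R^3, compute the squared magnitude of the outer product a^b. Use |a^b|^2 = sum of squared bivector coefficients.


a wedge b = (a1*b2 - a2*b1)*e12 + (a1*b3 - a3*b1)*e13 + (a2*b3 - a3*b2)*e23
e12 coeff: 4*3 - (-1)*2 = 12 - (-2) = 14
e13 coeff: 4*(-3) - (-4)*2 = -12 - (-8) = -4
e23 coeff: (-1)*(-3) - (-4)*3 = 3 - (-12) = 15
|a wedge b|^2 = 14^2 + (-4)^2 + 15^2
= 196 + 16 + 225
= 437


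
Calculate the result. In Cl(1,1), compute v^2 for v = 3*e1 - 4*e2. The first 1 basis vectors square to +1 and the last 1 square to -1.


v^2 = sum of c_i^2 * e_i^2
Positive signature terms (e_i^2 = +1): 3^2 = 9
Negative signature terms (e_j^2 = -1): (-4)^2 = 16
v^2 = 9 - 16 = -7


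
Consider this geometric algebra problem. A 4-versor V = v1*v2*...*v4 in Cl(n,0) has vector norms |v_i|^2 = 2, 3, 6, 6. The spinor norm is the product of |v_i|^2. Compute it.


Spinor norm N(V) = |v1|^2 * |v2|^2 * ... * |v4|^2
= 2 * 3 * 6 * 6
Running product: 2, 6, 36, 216
N(V) = 216


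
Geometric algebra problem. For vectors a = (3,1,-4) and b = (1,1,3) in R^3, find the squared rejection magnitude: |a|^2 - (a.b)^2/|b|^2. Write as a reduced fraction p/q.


|a|^2 = 3^2 + 1^2 + (-4)^2 = 26
|b|^2 = 1^2 + 1^2 + 3^2 = 11
a . b = 3*1 + 1*1 + (-4)*3 = -8
(a.b)^2 = (-8)^2 = 64
|rej|^2 = 26 - 64/11
= (286 - 64)/11
= 222/11
In lowest terms: 222/11


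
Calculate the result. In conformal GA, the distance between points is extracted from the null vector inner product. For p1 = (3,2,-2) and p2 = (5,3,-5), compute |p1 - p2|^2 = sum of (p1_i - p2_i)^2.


p1 - p2 = (-2, -1, 3)
|p1 - p2|^2 = (-2)^2 + (-1)^2 + 3^2
= 4 + 1 + 9
= 14


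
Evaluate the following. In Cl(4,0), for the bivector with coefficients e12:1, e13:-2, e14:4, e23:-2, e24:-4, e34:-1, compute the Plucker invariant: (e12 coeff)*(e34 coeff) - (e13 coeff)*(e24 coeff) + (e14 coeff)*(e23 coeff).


Plucker relation: af - be + cd
a*f = 1*(-1) = -1
b*e = (-2)*(-4) = 8
c*d = 4*(-2) = -8
af - be + cd = -1 - 8 + (-8)
= -17


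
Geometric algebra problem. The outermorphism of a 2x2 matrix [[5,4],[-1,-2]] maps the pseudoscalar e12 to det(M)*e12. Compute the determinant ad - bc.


The outermorphism of a linear map f sends e1^e2 to f(e1)^f(e2).
f(e1) = 5*e1 - 1*e2
f(e2) = 4*e1 - 2*e2
f(e1) ^ f(e2) = (5*e1 - 1*e2) ^ (4*e1 - 2*e2)
= 5*(-2)*e12 + (-1)*4*e21
= (-10 - (-4))*e12
= -6*e12
Coefficient = -6


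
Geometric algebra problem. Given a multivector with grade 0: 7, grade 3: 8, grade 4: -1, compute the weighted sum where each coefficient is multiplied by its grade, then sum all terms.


Grade-weighted sum = sum of grade_k * coefficient_k
0*7 = 0
3*8 = 24
4*(-1) = -4
Total = 0 + 24 + (-4) = 20


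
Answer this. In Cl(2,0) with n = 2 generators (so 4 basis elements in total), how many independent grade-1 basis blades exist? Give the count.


Number of grade-k basis blades in Cl(p,q) with n = p + q is C(n, k).
n = 2 + 0 = 2
C(2, 1) = 2! / (1! * 1!)
= 2 / (1 * 1)
= 2


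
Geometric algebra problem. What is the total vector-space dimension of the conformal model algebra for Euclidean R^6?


The conformal model of R^6 uses Cl(7,1): the 6 Euclidean generators plus two extra orthogonal generators e+ (e+^2 = +1) and e- (e-^2 = -1), from which the null vectors e0, einf are built.
Number of generators m = 6 + 2 = 8.
dim Cl(p,q) = 2^m = 2^8 = 256


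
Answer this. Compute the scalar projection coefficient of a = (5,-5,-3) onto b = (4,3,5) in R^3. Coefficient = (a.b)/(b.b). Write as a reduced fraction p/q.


Projection coefficient = (a . b) / (b . b)
a . b = 5*4 + (-5)*3 + (-3)*5
= 20 + (-15) + (-15) = -10
b . b = 4^2 + 3^2 + 5^2
= 16 + 9 + 25 = 50
Coefficient = -10/50
In lowest terms: -1/5


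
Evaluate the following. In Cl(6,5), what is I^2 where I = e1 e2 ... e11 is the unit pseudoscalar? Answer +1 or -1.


The pseudoscalar I = e1...e_n (product of all n generators) of Cl(p,q) satisfies I^2 = (-1)^(q + n(n-1)/2).
p = 6, q = 5, n = p + q = 11
n(n-1)/2 = 11 * 10 / 2 = 55
Exponent = q + n(n-1)/2 = 5 + 55 = 60
I^2 = (-1)^60 = +1


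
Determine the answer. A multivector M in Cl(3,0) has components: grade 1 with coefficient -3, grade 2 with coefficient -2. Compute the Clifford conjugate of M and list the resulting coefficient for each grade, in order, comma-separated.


Clifford conjugate sign for grade k: (-1)^(k(k+1)/2)
Grade 1: (-1)^(1*2/2) = (-1)^1 = -1, coeff -3 -> 3
Grade 2: (-1)^(2*3/2) = (-1)^3 = -1, coeff -2 -> 2
Conjugated coefficients: 3, 2


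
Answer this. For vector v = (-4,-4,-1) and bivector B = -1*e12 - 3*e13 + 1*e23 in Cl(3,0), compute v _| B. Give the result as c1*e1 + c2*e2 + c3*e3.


Left contraction v _| B = <vB>_1 (grade-1 part of the geometric product vB).
Using e1_|e12 = e2, e2_|e12 = -e1, e1_|e13 = e3, e3_|e13 = -e1, e2_|e23 = e3, e3_|e23 = -e2:
e1 coeff: -v2*b12 - v3*b13 = -(-4)*(-1) - (-1)*(-3) = -7
e2 coeff: v1*b12 - v3*b23 = (-4)*(-1) - (-1)*(1) = 5
e3 coeff: v1*b13 + v2*b23 = (-4)*(-3) + (-4)*(1) = 8
v _| B = -7*e1 + 5*e2 + 8*e3


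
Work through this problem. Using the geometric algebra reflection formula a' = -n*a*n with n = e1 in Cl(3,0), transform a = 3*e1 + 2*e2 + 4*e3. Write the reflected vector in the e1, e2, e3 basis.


Reflection formula: a' = -n*a*n, with n = e1 (unit vector, n^2 = 1).
For reflection through hyperplane perp to e1:
The component along e1 flips sign, others stay.
a = (3, 2, 4)
a' = (-3, 2, 4)
a' = -3*e1 + 2*e2 + 4*e3


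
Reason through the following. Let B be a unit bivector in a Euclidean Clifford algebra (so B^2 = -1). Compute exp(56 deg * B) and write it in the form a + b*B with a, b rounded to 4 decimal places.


For a unit bivector B with B^2 = -1, the exponential series gives
e^(theta*B) = cos(theta) + sin(theta)*B (the GA analogue of Euler's formula).
theta = 56 degrees = 0.977384 rad
cos(56 deg) = 0.5592
sin(56 deg) = 0.8290
exp(theta*B) = 0.5592 + 0.8290*B


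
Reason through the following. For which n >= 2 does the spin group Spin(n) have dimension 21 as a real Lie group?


dim Spin(n) = dim so(n) = n(n-1)/2.
Solve n(n-1)/2 = 21, i.e. n^2 - n - 42 = 0.
Discriminant = 1 + 8*21 = 169
n = (1 + sqrt(169))/2 = (1 + 13)/2 = 7


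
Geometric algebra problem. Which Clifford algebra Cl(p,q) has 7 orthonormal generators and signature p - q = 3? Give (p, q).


We need p + q = 7 and p - q = 3.
Adding: 2p = 7 + 3 = 10, so p = 5.
Then q = 7 - 5 = 2.
(p, q) = (5, 2)


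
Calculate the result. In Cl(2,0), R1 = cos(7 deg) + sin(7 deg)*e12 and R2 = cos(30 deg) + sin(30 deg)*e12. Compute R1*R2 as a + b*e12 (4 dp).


Same-plane rotors commute and their half-angles add:
R1*R2 = cos(a1 + a2) + sin(a1 + a2)*e12.
a1 + a2 = 7 + 30 = 37 deg
cos(37 deg) = 0.7986
sin(37 deg) = 0.6018
R1*R2 = 0.7986 + 0.6018*e12


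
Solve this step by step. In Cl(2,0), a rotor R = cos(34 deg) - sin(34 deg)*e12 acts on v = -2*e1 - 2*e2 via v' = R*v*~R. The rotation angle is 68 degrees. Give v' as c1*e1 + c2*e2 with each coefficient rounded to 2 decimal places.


Rotor R = cos(34deg) - sin(34deg)*e12
Rotation angle theta = 2 * 34 = 68 degrees
v' = R*v*~R rotates v by theta.
cos(68deg) = 0.3746, sin(68deg) = 0.9272
v'_1 = -2*cos(68deg) - (-2)*sin(68deg)
= -2*0.3746 - (-2)*0.9272
= 1.11
v'_2 = -2*sin(68deg) + (-2)*cos(68deg)
= -2*0.9272 + (-2)*0.3746
= -2.60
v' = 1.11*e1 - 2.60*e2


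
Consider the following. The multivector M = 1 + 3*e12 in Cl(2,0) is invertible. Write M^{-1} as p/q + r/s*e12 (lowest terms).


M = 1 + 3*e12, where e12^2 = -1.
Since M commutes with its reverse ~M = a - b*e12, M * ~M = a^2 - b^2*e12^2 = a^2 + b^2.
So M^{-1} = ~M / (a^2 + b^2) = (a - b*e12)/(a^2 + b^2).
a^2 + b^2 = 1 + 9 = 10
Scalar part = 1/10 = 1/10
Bivector coeff = -3/10 = -3/10
M^{-1} = 1/10 - 3/10*e12


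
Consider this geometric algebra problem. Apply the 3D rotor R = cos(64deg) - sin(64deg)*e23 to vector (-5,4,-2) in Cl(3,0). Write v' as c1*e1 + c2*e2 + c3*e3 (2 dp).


Rotor R = cos(64deg) - sin(64deg)*e23
Rotation angle theta = 2 * 64 = 128 degrees in the e23 plane (e2 -> e3).
The component perpendicular to the plane (e1) is invariant: v'_1 = v1 = -5.00
cos(128deg) = -0.6157, sin(128deg) = 0.7880
v'_2 = v2*cos(theta) - v3*sin(theta) = 4*(-0.6157) - (-2)*0.7880 = -0.89
v'_3 = v2*sin(theta) + v3*cos(theta) = 4*0.7880 + (-2)*(-0.6157) = 4.38
v' = -5.00*e1 - 0.89*e2 + 4.38*e3


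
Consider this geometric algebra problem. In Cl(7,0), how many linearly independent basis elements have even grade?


Even subalgebra dimension = 2^(n-1)
n = 7 + 0 = 7
2^(7 - 1) = 2^6 = 64
Verification: sum of C(7,k) for even k = 1 + 21 + 35 + 7 = 64
Result = 64


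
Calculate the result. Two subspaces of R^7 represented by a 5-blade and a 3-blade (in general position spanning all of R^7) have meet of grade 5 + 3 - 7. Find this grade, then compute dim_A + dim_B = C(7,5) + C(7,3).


Meet grade = grade(A) + grade(B) - n
= 5 + 3 - 7 = 1
C(7,5) = 21
C(7,3) = 35
dim_A + dim_B = 21 + 35 = 56


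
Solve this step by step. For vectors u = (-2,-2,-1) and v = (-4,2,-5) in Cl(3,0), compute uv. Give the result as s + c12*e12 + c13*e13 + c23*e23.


In Cl(3,0): e_i^2 = 1, e_ie_j = -e_je_i for i != j.
Scalar part = u . v = (-2)*(-4) + (-2)*2 + (-1)*(-5)
= 8 + (-4) + 5 = 9
e12 coeff = (-2)*2 - (-2)*(-4) = -4 - 8 = -12
e13 coeff = (-2)*(-5) - (-1)*(-4) = 10 - 4 = 6
e23 coeff = (-2)*(-5) - (-1)*2 = 10 - (-2) = 12
uv = 9 - 12*e12 + 6*e13 + 12*e23


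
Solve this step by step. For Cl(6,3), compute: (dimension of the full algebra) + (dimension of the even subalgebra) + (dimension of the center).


n = 6 + 3 = 9
Total dim = 2^9 = 512
Even subalgebra dim = 2^8 = 256
n is odd, so center dim = 2
Sum = 512 + 256 + 2 = 770


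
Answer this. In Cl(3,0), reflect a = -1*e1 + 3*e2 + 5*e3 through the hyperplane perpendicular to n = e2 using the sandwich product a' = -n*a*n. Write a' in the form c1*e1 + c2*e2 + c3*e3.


Reflection formula: a' = -n*a*n, with n = e2 (unit vector, n^2 = 1).
For reflection through hyperplane perp to e2:
The component along e2 flips sign, others stay.
a = (-1, 3, 5)
a' = (-1, -3, 5)
a' = -1*e1 - 3*e2 + 5*e3
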